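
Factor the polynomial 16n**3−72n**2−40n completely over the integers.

8n(2n+1)(n−5)

Pull out the common factor 8n, then factor the remaining trinomial.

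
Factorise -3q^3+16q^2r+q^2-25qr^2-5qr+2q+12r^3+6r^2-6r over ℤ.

-(3q-4r+2)(q-3r)(q-r-1)

Group: q(-3q^2+7qr+q-4r^2-2r+2) - 3r(-3q^2+7qr+q-4r^2-2r+2); both groups contain (-3q^2+7qr+q-4r^2-2r+2), so (q-3r) is a factor with cofactor -3q^2+7qr+q-4r^2-2r+2.
The cofactor groups again: -3q^2+7qr+q-4r^2-2r+2 = -3q(q-r-1) + (4r-2)(q-r-1); both groups contain (q-r-1), giving -(3q-4r+2)(q-r-1).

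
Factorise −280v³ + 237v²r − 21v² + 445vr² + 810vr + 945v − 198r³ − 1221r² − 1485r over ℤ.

−(7v − 11r)(5v − 2r − 9)(8v + 9r + 15)

Group: 5v(−56v² + 25vr − 105v + 99r² + 165r) + (−2r − 9)(−56v² + 25vr − 105v + 99r² + 165r); both groups contain (−56v² + 25vr − 105v + 99r² + 165r), so (5v − 2r − 9) is a factor with cofactor −56v² + 25vr − 105v + 99r² + 165r.
The cofactor groups again: −56v² + 25vr − 105v + 99r² + 165r = −7v(8v + 9r + 15) + 11r(8v + 9r + 15); both groups contain (8v + 9r + 15), giving −(7v − 11r)(8v + 9r + 15).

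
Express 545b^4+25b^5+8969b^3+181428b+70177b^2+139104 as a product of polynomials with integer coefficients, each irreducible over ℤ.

(5b+12)(5b+7)(b+8)(b^2+10b+207)

Trying the rational-root candidates, b = -8 is a root, so (b+8) is a factor; dividing leaves 25b^4+345b^3+6209b^2+20505b+17388.
Then b = -7/5 is a root, giving the factor (5b+7) and quotient 5b^3+62b^2+1155b+2484.
Next, b = -12/5 is a root, so (5b+12) divides it; the quotient is b^2+10b+207.
The quadratic b^2+10b+207 has discriminant -728 < 0 and is irreducible over ℤ.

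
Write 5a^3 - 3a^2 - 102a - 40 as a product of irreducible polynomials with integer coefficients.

(5a + 2)(a + 4)(a - 5)

Testing divisors of the constant over divisors of the leading coefficient, a = -4 is a root, so (a + 4) divides it; the quotient is 5a^2 - 23a - 10.
The remaining quadratic factors as (a - 5)(5a + 2).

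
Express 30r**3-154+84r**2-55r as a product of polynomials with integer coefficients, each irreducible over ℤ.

Group as (30r**3-55r) + (84r**2-154) = 5r(6r**2-11) + 14(6r**2-11).
Both groups share the factor (6r**2-11).

(5r+14)(6r**2-11)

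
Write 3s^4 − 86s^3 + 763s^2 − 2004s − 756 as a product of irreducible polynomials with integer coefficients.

(3s + 1)(s − 14)(s − 6)(s − 9)

Testing divisors of the constant over divisors of the leading coefficient, s = −1/3 is a root, so (3s + 1) is a factor; dividing leaves s^3 − 29s^2 + 264s − 756.
Then s = 14 is a root, giving the factor (s − 14) and quotient s^2 − 15s + 54.
The remaining quadratic factors as (s − 6)(s − 9).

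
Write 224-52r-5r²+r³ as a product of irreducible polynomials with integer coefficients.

(r+7)(r-4)(r-8)

Trying the rational-root candidates, r = -7 is a root, so (r+7) is a factor; dividing leaves r²-12r+32.
The remaining quadratic factors as (r-4)(r-8).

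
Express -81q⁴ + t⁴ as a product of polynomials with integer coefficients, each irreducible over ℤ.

(t - 3q)(t + 3q)(t² + 9q²)

Difference of squares twice: with A = t and B = 3q, A⁴ − B⁴ = (A² − B²)(A² + B²), and A² − B² factors again.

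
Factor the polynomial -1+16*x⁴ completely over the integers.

(2*x+1)*(2*x-1)*(4*x²+1)

(2*x)⁴ − (1)⁴ = ((2*x)² − (1)²)((2*x)² + (1)²); the first factor splits again, the second (4*x²+1) is irreducible.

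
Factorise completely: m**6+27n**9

Recognize a sum of cubes with the parts m**2 and 3n**3.

(m**2+3n**3)(m**4-3m**2n**3+9n**6)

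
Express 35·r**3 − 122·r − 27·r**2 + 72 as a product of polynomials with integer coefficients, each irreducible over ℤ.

Testing divisors of the constant over divisors of the leading coefficient, r = 4/7 is a root, so (7·r − 4) is a factor; dividing leaves 5·r**2 − r − 18.
The remaining quadratic factors as (r − 2)(5·r + 9).

(5·r + 9)·(7·r − 4)·(r − 2)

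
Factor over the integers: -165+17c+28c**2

(4c+11)(7c-15)

Need a pair with product 28·(-165) = -4620 and sum 17: that's 77 and -60.
Split the middle term: 28c**2+77c - 60c-165 = 7c(4c+11) - 15(4c+11).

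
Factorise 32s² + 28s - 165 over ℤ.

(4s + 11)(8s - 15)

Need a pair with product 32·(-165) = -5280 and sum 28: that's -60 and 88.
Split the middle term: 32s² - 60s + 88s - 165 = 4s(8s - 15) + 11(8s - 15).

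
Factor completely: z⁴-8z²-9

(z+3)(z-3)(z²+1)

Substitute u = z² to get a quadratic in u, then factor.
z²-9 is a difference of squares.
z²+1 is irreducible over ℤ (sum of squares).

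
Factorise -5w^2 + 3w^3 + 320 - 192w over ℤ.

By the rational root theorem, w = 5/3 is a root, giving the factor (3w - 5) and quotient w^2 - 64.
The remaining quadratic factors as (w - 8)(w + 8).

(3w - 5)(w + 8)(w - 8)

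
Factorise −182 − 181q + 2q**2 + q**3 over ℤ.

Testing divisors of the constant over divisors of the leading coefficient, q = 13 is a root, so (q − 13) is a factor; dividing leaves q**2 + 15q + 14.
The remaining quadratic factors as (q + 14)(q + 1).

(q + 1)(q + 14)(q − 13)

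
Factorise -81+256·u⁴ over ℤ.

(4·u)⁴ − (3)⁴ = ((4·u)² − (3)²)((4·u)² + (3)²); the first factor splits again, the second (16·u²+9) is irreducible.

(4·u+3)·(4·u-3)·(16·u²+9)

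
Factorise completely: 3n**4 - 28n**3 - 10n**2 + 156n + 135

(3n + 5)(n + 1)(n - 3)(n - 9)

Among the possible rational roots, n = 9 is a root, giving the factor (n - 9) and quotient 3n**3 - n**2 - 19n - 15.
Then n = -1 is a root, giving the factor (n + 1) and quotient 3n**2 - 4n - 15.
The remaining quadratic factors as (n - 3)(3n + 5).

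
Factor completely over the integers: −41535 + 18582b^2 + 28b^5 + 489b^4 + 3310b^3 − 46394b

Trying the rational-root candidates, b = −13 is a root, giving the factor (b + 13) and quotient 28b^4 + 125b^3 + 1685b^2 − 3323b − 3195.
Continuing, b = −5/7 is a root, giving the factor (7b + 5) and quotient 4b^3 + 15b^2 + 230b − 639.
Continuing, b = 9/4 is a root, so (4b − 9) divides it; the quotient is b^2 + 6b + 71.
The quadratic b^2 + 6b + 71 has discriminant −248 < 0 and is irreducible over ℤ.

(4b − 9)(7b + 5)(b + 13)(b^2 + 6b + 71)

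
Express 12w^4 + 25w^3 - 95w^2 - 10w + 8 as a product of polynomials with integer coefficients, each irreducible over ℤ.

By the rational root theorem, w = -4 is a root, giving the factor (w + 4) and quotient 12w^3 - 23w^2 - 3w + 2.
Next, w = 2 is a root, so (w - 2) divides it; the quotient is 12w^2 + w - 1.
The remaining quadratic factors as (3w + 1)(4w - 1).

(3w + 1)(4w - 1)(w + 4)(w - 2)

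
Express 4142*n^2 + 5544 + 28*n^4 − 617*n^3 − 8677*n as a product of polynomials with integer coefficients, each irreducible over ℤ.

(4*n − 7)*(7*n − 9)*(n − 11)*(n − 8)

Testing divisors of the constant over divisors of the leading coefficient, n = 8 is a root, so (n − 8) is a factor; dividing leaves 28*n^3 − 393*n^2 + 998*n − 693.
Continuing, n = 7/4 is a root, so (4*n − 7) divides it; the quotient is 7*n^2 − 86*n + 99.
The remaining quadratic factors as (7*n − 9)(n − 11).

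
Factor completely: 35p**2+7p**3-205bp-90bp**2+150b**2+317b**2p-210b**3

Group: 5b(-42b**2+55bp+30b-7p**2-35p) - p(-42b**2+55bp+30b-7p**2-35p); both groups contain (-42b**2+55bp+30b-7p**2-35p), so (5b-p) is a factor with cofactor -42b**2+55bp+30b-7p**2-35p.
The cofactor groups again: -42b**2+55bp+30b-7p**2-35p = -6b(7b-p-5) + 7p(7b-p-5); both groups contain (7b-p-5), giving -(6b-7p)(7b-p-5).

-(5b-p)(6b-7p)(7b-p-5)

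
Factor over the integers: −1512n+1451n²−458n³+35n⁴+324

(5n−9)(7n−2)(n−2)(n−9)

Testing divisors of the constant over divisors of the leading coefficient, n = 2/7 is a root, giving the factor (7n−2) and quotient 5n³−64n²+189n−162.
Then n = 2 is a root, so (n−2) is a factor; dividing leaves 5n²−54n+81.
The remaining quadratic factors as (5n−9)(n−9).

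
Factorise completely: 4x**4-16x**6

-4x**4(2x+1)(2x-1)

Every term has a factor of 4x**4; factoring it out leaves -4x**2+1.
Recognize a difference of squares with the parts 1 and 2x.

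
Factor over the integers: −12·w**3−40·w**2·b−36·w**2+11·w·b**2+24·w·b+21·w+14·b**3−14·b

Group: 2·w·(−6·w**2+w·b+3·w+2·b**2−2·b) + (7·b+7)·(−6·w**2+w·b+3·w+2·b**2−2·b); both groups contain (−6·w**2+w·b+3·w+2·b**2−2·b), so (2·w+7·b+7) is a factor with cofactor −6·w**2+w·b+3·w+2·b**2−2·b.
The cofactor groups again: −6·w**2+w·b+3·w+2·b**2−2·b = −3·w·(2·w+b−1) + 2·b·(2·w+b−1); both groups contain (2·w+b−1), giving −(3·w−2·b)·(2·w+b−1).

−(3·w−2·b)·(2·w+7·b+7)·(2·w+b−1)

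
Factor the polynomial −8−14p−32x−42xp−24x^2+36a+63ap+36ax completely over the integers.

(4x+7p+4)(9a−6x−2)

Group: 4x(9a−6x−2) + (7p+4)(9a−6x−2); both groups contain (9a−6x−2).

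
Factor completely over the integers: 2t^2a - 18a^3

2a(t - 3a)(t + 3a)

Every term has a factor of 2a. Then t^2 - 9a^2 = (t)² − (3a)².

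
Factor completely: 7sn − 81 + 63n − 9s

Group as (7sn − 9s) + (63n − 81) = s(7n − 9) + 9(7n − 9).
Both groups share the factor (7n − 9).

(7n − 9)(s + 9)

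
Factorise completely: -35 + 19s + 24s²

Need a pair with product 24·(-35) = -840 and sum 19: that's 40 and -21.
Split the middle term: 24s² + 40s - 21s - 35 = 8s(3s + 5) - 7(3s + 5).

(3s + 5)(8s - 7)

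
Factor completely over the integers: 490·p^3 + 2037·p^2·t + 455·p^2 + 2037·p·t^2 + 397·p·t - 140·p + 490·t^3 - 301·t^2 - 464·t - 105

(14·p + 5·t - 7)·(5·p + 14·t + 5)·(7·p + 7·t + 3)

Group: 7·p·(70·p^2 + 221·p·t + 35·p + 70·t^2 - 73·t - 35) + (7·t + 3)·(70·p^2 + 221·p·t + 35·p + 70·t^2 - 73·t - 35); both groups contain (70·p^2 + 221·p·t + 35·p + 70·t^2 - 73·t - 35), so (7·p + 7·t + 3) is a factor with cofactor 70·p^2 + 221·p·t + 35·p + 70·t^2 - 73·t - 35.
The cofactor groups again: 70·p^2 + 221·p·t + 35·p + 70·t^2 - 73·t - 35 = 14·p·(5·p + 14·t + 5) + (5·t - 7)·(5·p + 14·t + 5); both groups contain (5·p + 14·t + 5), giving (14·p + 5·t - 7)·(5·p + 14·t + 5).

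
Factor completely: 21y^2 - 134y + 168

(3y - 14)(7y - 12)

Need a pair with product 21·168 = 3528 and sum -134: that's -36 and -98.
Split the middle term: 21y^2 - 36y - 98y + 168 = 3y(7y - 12) - 14(7y - 12).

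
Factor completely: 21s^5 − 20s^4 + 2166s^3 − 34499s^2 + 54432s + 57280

(3s − 8)(7s + 5)(s − 8)(s^2 + 9s + 179)

By the rational root theorem, s = −5/7 is a root, so (7s + 5) divides it; the quotient is 3s^4 − 5s^3 + 313s^2 − 5152s + 11456.
Then s = 8/3 is a root, so (3s − 8) is a factor; dividing leaves s^3 + s^2 + 107s − 1432.
Then s = 8 is a root, giving the factor (s − 8) and quotient s^2 + 9s + 179.
The quadratic s^2 + 9s + 179 has discriminant −635 < 0 and is irreducible over ℤ.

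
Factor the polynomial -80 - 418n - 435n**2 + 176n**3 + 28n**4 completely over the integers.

(2n + 1)(2n - 5)(7n + 2)(n + 8)

By the rational root theorem, n = 5/2 is a root, so (2n - 5) is a factor; dividing leaves 14n**3 + 123n**2 + 90n + 16.
Next, n = -2/7 is a root, so (7n + 2) divides it; the quotient is 2n**2 + 17n + 8.
The remaining quadratic factors as (2n + 1)(n + 8).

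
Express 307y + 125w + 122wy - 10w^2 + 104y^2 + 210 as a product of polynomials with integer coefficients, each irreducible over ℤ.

Group: -w(10w + 8y + 15) + (13y + 14)(10w + 8y + 15); both groups contain (10w + 8y + 15).

-(10w + 8y + 15)(w - 13y - 14)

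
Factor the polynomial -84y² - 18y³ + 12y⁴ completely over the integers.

6y²(2y - 7)(y + 2)

Pull out the common factor 6y², then factor the remaining trinomial.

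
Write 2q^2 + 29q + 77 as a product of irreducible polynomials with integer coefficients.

(2q + 7)(q + 11)

Need a pair with product 2·77 = 154 and sum 29: that's 22 and 7.
Split the middle term: 2q^2 + 22q + 7q + 77 = 2q(q + 11) + 7(q + 11).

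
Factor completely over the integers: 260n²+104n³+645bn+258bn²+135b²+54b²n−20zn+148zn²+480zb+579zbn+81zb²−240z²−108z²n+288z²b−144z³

−(4z−9b−4n)(3z+2n+5)(12z+3b+13n)

Group: 3z(−48z²+96zb−4zn+27b²+129bn+52n²) + (2n+5)(−48z²+96zb−4zn+27b²+129bn+52n²); both groups contain (−48z²+96zb−4zn+27b²+129bn+52n²), so (3z+2n+5) is a factor with cofactor −48z²+96zb−4zn+27b²+129bn+52n².
The cofactor groups again: −48z²+96zb−4zn+27b²+129bn+52n² = −4z(12z+3b+13n) + (9b+4n)(12z+3b+13n); both groups contain (12z+3b+13n), giving −(4z−9b−4n)(12z+3b+13n).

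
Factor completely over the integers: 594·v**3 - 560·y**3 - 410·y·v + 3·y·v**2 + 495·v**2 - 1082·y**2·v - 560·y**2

-(14·y - 9·v)·(8·y + 11·v)·(5·y + 6·v + 5)

Group: 8·y·(-70·y**2 - 39·y·v - 70·y + 54·v**2 + 45·v) + 11·v·(-70·y**2 - 39·y·v - 70·y + 54·v**2 + 45·v); both groups contain (-70·y**2 - 39·y·v - 70·y + 54·v**2 + 45·v), so (8·y + 11·v) is a factor with cofactor -70·y**2 - 39·y·v - 70·y + 54·v**2 + 45·v.
The cofactor groups again: -70·y**2 - 39·y·v - 70·y + 54·v**2 + 45·v = -14·y·(5·y + 6·v + 5) + 9·v·(5·y + 6·v + 5); both groups contain (5·y + 6·v + 5), giving -(14·y - 9·v)·(5·y + 6·v + 5).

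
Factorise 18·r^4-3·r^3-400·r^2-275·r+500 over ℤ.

(3·r+5)·(6·r-5)·(r+4)·(r-5)

By the rational root theorem, r = -4 is a root, so (r+4) divides it; the quotient is 18·r^3-75·r^2-100·r+125.
Then r = 5 is a root, giving the factor (r-5) and quotient 18·r^2+15·r-25.
The remaining quadratic factors as (6·r-5)(3·r+5).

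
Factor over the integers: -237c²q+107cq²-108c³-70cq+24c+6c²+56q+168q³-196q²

Group: 3c(-36c²+5cq+2c+24q²-28q+8) + 7q(-36c²+5cq+2c+24q²-28q+8); both groups contain (-36c²+5cq+2c+24q²-28q+8), so (3c+7q) is a factor with cofactor -36c²+5cq+2c+24q²-28q+8.
The cofactor groups again: -36c²+5cq+2c+24q²-28q+8 = -4c(9c-8q+4) + (-3q+2)(9c-8q+4); both groups contain (9c-8q+4), giving -(4c+3q-2)(9c-8q+4).

-(3c+7q)(4c+3q-2)(9c-8q+4)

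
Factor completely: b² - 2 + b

Two integers with product -2 and sum 1 are 2 and -1.

(b + 2)·(b - 1)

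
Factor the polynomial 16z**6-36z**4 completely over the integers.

Every term has a factor of 4z**4; factoring it out leaves 4z**2-9.
Recognize a difference of squares with the parts 2z and 3.

4z**4(2z+3)(2z-3)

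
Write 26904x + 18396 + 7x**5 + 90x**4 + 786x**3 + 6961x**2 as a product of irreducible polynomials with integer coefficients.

Among the possible rational roots, x = -6 is a root, so (x + 6) is a factor; dividing leaves 7x**4 + 48x**3 + 498x**2 + 3973x + 3066.
Next, x = -7 is a root, so (x + 7) divides it; the quotient is 7x**3 - x**2 + 505x + 438.
Then x = -6/7 is a root, so (7x + 6) divides it; the quotient is x**2 - x + 73.
The quadratic x**2 - x + 73 has discriminant -291 < 0 and is irreducible over ℤ.

(7x + 6)(x + 6)(x + 7)(x**2 - x + 73)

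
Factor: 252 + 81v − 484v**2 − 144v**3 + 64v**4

Testing divisors of the constant over divisors of the leading coefficient, v = 3/4 is a root, so (4v − 3) divides it; the quotient is 16v**3 − 24v**2 − 139v − 84.
Then v = −7/4 is a root, so (4v + 7) is a factor; dividing leaves 4v**2 − 13v − 12.
The remaining quadratic factors as (v − 4)(4v + 3).

(4v + 3)(4v + 7)(4v − 3)(v − 4)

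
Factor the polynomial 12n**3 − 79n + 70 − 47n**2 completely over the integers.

By the rational root theorem, n = 5 is a root, so (n − 5) is a factor; dividing leaves 12n**2 + 13n − 14.
The remaining quadratic factors as (4n + 7)(3n − 2).

(3n − 2)(4n + 7)(n − 5)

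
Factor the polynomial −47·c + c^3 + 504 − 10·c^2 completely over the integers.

(c + 7)·(c − 8)·(c − 9)

Testing divisors of the constant over divisors of the leading coefficient, c = 9 is a root, so (c − 9) divides it; the quotient is c^2 − c − 56.
The remaining quadratic factors as (c − 8)(c + 7).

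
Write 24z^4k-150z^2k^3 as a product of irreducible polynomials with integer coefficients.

6kz^2(2z-5k)(2z+5k)

Pull out the common factor 6z^2k; 4z^2-25k^2 is a difference of squares.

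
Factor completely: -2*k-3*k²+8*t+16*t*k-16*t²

Group: -4*t*(4*t-k) + (3*k+2)*(4*t-k); both groups contain (4*t-k).

-(4*t-3*k-2)*(4*t-k)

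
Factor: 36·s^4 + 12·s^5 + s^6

s^4·(s + 6)^2

Every term has a factor of s^4; factoring it out leaves s^2 + 12·s + 36.
Recognize a perfect-square trinomial with the parts s and 6.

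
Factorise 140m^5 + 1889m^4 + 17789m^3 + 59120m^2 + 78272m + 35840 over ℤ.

(4m + 7)(5m + 8)(7m + 8)(m^2 + 9m + 80)

Trying the rational-root candidates, m = -7/4 is a root, so (4m + 7) is a factor; dividing leaves 35m^4 + 411m^3 + 3728m^2 + 8256m + 5120.
Continuing, m = -8/5 is a root, so (5m + 8) divides it; the quotient is 7m^3 + 71m^2 + 632m + 640.
Continuing, m = -8/7 is a root, so (7m + 8) is a factor; dividing leaves m^2 + 9m + 80.
The quadratic m^2 + 9m + 80 has discriminant -239 < 0 and is irreducible over ℤ.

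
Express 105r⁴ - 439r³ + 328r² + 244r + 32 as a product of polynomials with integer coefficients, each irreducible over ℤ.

(3r - 8)(5r + 1)(7r + 2)(r - 2)

By the rational root theorem, r = -2/7 is a root, giving the factor (7r + 2) and quotient 15r³ - 67r² + 66r + 16.
Continuing, r = -1/5 is a root, giving the factor (5r + 1) and quotient 3r² - 14r + 16.
The remaining quadratic factors as (r - 2)(3r - 8).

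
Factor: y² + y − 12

(y + 4)*(y − 3)

Two integers with product −12 and sum 1 are 4 and −3.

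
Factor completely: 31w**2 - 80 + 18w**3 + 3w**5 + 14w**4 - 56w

(3w - 4)(w + 1)(w + 4)(w**2 + w + 5)

Among the possible rational roots, w = -4 is a root, giving the factor (w + 4) and quotient 3w**4 + 2w**3 + 10w**2 - 9w - 20.
Next, w = -1 is a root, so (w + 1) is a factor; dividing leaves 3w**3 - w**2 + 11w - 20.
Continuing, w = 4/3 is a root, so (3w - 4) is a factor; dividing leaves w**2 + w + 5.
The quadratic w**2 + w + 5 has discriminant -19 < 0 and is irreducible over ℤ.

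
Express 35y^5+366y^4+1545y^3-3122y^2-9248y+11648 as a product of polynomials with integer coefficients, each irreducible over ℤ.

Among the possible rational roots, y = -13/5 is a root, giving the factor (5y+13) and quotient 7y^4+55y^3+166y^2-1056y+896.
Continuing, y = 8/7 is a root, so (7y-8) divides it; the quotient is y^3+9y^2+34y-112.
Next, y = 2 is a root, giving the factor (y-2) and quotient y^2+11y+56.
The quadratic y^2+11y+56 has discriminant -103 < 0 and is irreducible over ℤ.

(5y+13)(7y-8)(y-2)(y^2+11y+56)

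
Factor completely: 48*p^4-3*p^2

3*p^2*(4*p+1)*(4*p-1)

Factor out 3*p^2, leaving 16*p^2-1, which is a difference of two squares.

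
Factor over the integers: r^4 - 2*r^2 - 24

Substitute u = r^2 to get a quadratic in u, then factor.
r^2 - 6 is irreducible over ℤ (6 is not a perfect square).
r^2 + 4 is irreducible over ℤ (sum of squares).

(r^2 + 4)*(r^2 - 6)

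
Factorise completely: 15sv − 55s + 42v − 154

Group as (15sv − 55s) + (42v − 154) = 5s(3v − 11) + 14(3v − 11).
Both groups share the factor (3v − 11).

(3v − 11)(5s + 14)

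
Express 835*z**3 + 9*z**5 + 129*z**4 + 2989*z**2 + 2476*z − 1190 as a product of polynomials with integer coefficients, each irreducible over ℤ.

Testing divisors of the constant over divisors of the leading coefficient, z = −5/3 is a root, giving the factor (3*z + 5) and quotient 3*z**4 + 38*z**3 + 215*z**2 + 638*z − 238.
Next, z = 1/3 is a root, giving the factor (3*z − 1) and quotient z**3 + 13*z**2 + 76*z + 238.
Next, z = −7 is a root, giving the factor (z + 7) and quotient z**2 + 6*z + 34.
The quadratic z**2 + 6*z + 34 has discriminant −100 < 0 and is irreducible over ℤ.

(3*z + 5)*(3*z − 1)*(z + 7)*(z**2 + 6*z + 34)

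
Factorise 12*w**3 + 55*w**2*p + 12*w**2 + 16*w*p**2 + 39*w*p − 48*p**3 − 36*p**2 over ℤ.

(4*w − 3*p)*(3*w + 4*p + 3)*(w + 4*p)

Group: 4*w*(3*w**2 + 16*w*p + 3*w + 16*p**2 + 12*p) − 3*p*(3*w**2 + 16*w*p + 3*w + 16*p**2 + 12*p); both groups contain (3*w**2 + 16*w*p + 3*w + 16*p**2 + 12*p), so (4*w − 3*p) is a factor with cofactor 3*w**2 + 16*w*p + 3*w + 16*p**2 + 12*p.
The cofactor groups again: 3*w**2 + 16*w*p + 3*w + 16*p**2 + 12*p = w*(3*w + 4*p + 3) + 4*p*(3*w + 4*p + 3); both groups contain (3*w + 4*p + 3), giving (w + 4*p)*(3*w + 4*p + 3).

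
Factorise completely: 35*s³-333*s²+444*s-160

(5*s-4)*(7*s-5)*(s-8)

Testing divisors of the constant over divisors of the leading coefficient, s = 5/7 is a root, so (7*s-5) is a factor; dividing leaves 5*s²-44*s+32.
The remaining quadratic factors as (5*s-4)(s-8).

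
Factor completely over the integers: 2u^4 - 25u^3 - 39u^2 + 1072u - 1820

Testing divisors of the constant over divisors of the leading coefficient, u = -13/2 is a root, so (2u + 13) divides it; the quotient is u^3 - 19u^2 + 104u - 140.
Continuing, u = 7 is a root, so (u - 7) divides it; the quotient is u^2 - 12u + 20.
The remaining quadratic factors as (u - 10)(u - 2).

(2u + 13)(u - 10)(u - 2)(u - 7)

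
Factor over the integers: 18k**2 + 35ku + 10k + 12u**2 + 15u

Group: 9k(2k + 3u) + (4u + 5)(2k + 3u); both groups contain (2k + 3u).

(2k + 3u)(9k + 4u + 5)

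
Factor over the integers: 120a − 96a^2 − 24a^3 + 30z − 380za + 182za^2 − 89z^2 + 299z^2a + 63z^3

Group: 7z(9z^2 + 35za − 5z − 4a^2 − 20a) + (6a − 6)(9z^2 + 35za − 5z − 4a^2 − 20a); both groups contain (9z^2 + 35za − 5z − 4a^2 − 20a), so (7z + 6a − 6) is a factor with cofactor 9z^2 + 35za − 5z − 4a^2 − 20a.
The cofactor groups again: 9z^2 + 35za − 5z − 4a^2 − 20a = z(9z − a − 5) + 4a(9z − a − 5); both groups contain (9z − a − 5), giving (z + 4a)(9z − a − 5).

(9z − a − 5)(z + 4a)(7z + 6a − 6)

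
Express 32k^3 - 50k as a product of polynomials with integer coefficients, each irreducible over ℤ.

2k(4k + 5)(4k - 5)

Every term has a factor of 2k. Then 16k^2 - 25 = (4k)² − (5)².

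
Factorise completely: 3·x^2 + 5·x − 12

Need a pair with product 3·(−12) = −36 and sum 5: that's 9 and −4.
Split the middle term: 3·x^2 + 9·x − 4·x − 12 = 3·x·(x + 3) − 4·(x + 3).

(3·x − 4)·(x + 3)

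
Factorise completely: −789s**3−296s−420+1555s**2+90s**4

Testing divisors of the constant over divisors of the leading coefficient, s = 7/3 is a root, so (3s−7) is a factor; dividing leaves 30s**3−193s**2+68s+60.
Continuing, s = 6 is a root, giving the factor (s−6) and quotient 30s**2−13s−10.
The remaining quadratic factors as (5s+2)(6s−5).

(3s−7)(5s+2)(6s−5)(s−6)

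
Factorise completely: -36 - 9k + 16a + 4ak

Group as (4ak + 16a) + (-9k - 36) = 4a(k + 4) - 9(k + 4).
Both groups share the factor (k + 4).

(4a - 9)(k + 4)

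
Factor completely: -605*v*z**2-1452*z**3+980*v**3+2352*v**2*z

(14*v+11*z)*(14*v-11*z)*(5*v+12*z)

Group: 14*v*(70*v**2+223*v*z+132*z**2) - 11*z*(70*v**2+223*v*z+132*z**2); both groups contain (70*v**2+223*v*z+132*z**2), so (14*v-11*z) is a factor with cofactor 70*v**2+223*v*z+132*z**2.
The cofactor groups again: 70*v**2+223*v*z+132*z**2 = 5*v*(14*v+11*z) + 12*z*(14*v+11*z); both groups contain (14*v+11*z), giving (5*v+12*z)*(14*v+11*z).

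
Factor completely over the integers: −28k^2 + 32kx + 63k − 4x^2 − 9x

Group: −4k(7k − x) + (4x + 9)(7k − x); both groups contain (7k − x).

−(4k − 4x − 9)(7k − x)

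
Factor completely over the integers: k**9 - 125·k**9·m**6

Factor out k**9 first: what remains is -125·m**6 + 1.
Recognize a difference of cubes with the parts 1 and 5·m**2.

-k**9·(5·m**2 - 1)·(25·m**4 + 5·m**2 + 1)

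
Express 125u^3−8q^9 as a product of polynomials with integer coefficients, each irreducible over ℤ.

(5u−2q^3)(25u^2+10uq^3+4q^6)

Recognize a difference of cubes with the parts 5u and 2q^3.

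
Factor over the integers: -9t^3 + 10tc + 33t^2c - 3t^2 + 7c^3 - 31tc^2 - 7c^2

Group: t(-9t^2 + 24tc - 3t - 7c^2 + 7c) - c(-9t^2 + 24tc - 3t - 7c^2 + 7c); both groups contain (-9t^2 + 24tc - 3t - 7c^2 + 7c), so (t - c) is a factor with cofactor -9t^2 + 24tc - 3t - 7c^2 + 7c.
The cofactor groups again: -9t^2 + 24tc - 3t - 7c^2 + 7c = -3t(3t - c + 1) + 7c(3t - c + 1); both groups contain (3t - c + 1), giving -(3t - 7c)(3t - c + 1).

-(3t - 7c)(3t - c + 1)(t - c)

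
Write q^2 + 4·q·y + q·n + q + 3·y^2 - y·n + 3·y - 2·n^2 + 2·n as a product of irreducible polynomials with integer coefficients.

Group: q·(q + 3·y + 2·n) + (y - n + 1)·(q + 3·y + 2·n); both groups contain (q + 3·y + 2·n).

(q + y - n + 1)·(q + 3·y + 2·n)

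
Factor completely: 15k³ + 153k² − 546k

Pull out the common factor 3k, then factor the remaining trinomial.

3k(5k − 14)(k + 13)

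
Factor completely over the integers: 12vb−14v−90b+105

(2v−15)(6b−7)

Group as (12vb−14v) + (−90b+105) = 2v(6b−7) − 15(6b−7).
Both groups share the factor (6b−7).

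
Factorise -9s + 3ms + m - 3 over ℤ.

Group as (3ms + m) + (-9s - 3) = m(3s + 1) - 3(3s + 1).
Both groups share the factor (3s + 1).

(3s + 1)(m - 3)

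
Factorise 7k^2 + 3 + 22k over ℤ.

(7k + 1)(k + 3)

Need a pair with product 7·3 = 21 and sum 22: that's 1 and 21.
Split the middle term: 7k^2 + k + 21k + 3 = k(7k + 1) + 3(7k + 1).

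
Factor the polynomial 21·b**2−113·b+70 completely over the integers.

(3·b−14)·(7·b−5)

Need a pair with product 21·70 = 1470 and sum −113: that's −15 and −98.
Split the middle term: 21·b**2−15·b − 98·b+70 = 3·b·(7·b−5) − 14·(7·b−5).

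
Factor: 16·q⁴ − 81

(2·q + 3)·(2·q − 3)·(4·q² + 9)

(2·q)⁴ − (3)⁴ = ((2·q)² − (3)²)((2·q)² + (3)²); the first factor splits again, the second (4·q² + 9) is irreducible.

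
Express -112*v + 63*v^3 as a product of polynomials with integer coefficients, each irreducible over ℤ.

7*v*(3*v + 4)*(3*v - 4)

Pull out the common factor 7*v; 9*v^2 - 16 is a difference of squares.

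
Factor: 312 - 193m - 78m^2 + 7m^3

(7m - 8)(m + 3)(m - 13)

Trying the rational-root candidates, m = 8/7 is a root, giving the factor (7m - 8) and quotient m^2 - 10m - 39.
The remaining quadratic factors as (m - 13)(m + 3).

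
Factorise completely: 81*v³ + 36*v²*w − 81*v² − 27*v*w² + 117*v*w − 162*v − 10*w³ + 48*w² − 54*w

(3*v + 2*w − 6)*(3*v + w)*(9*v − 5*w + 9)

Group: 3*v*(27*v² + 3*v*w − 27*v − 10*w² + 48*w − 54) + w*(27*v² + 3*v*w − 27*v − 10*w² + 48*w − 54); both groups contain (27*v² + 3*v*w − 27*v − 10*w² + 48*w − 54), so (3*v + w) is a factor with cofactor 27*v² + 3*v*w − 27*v − 10*w² + 48*w − 54.
The cofactor groups again: 27*v² + 3*v*w − 27*v − 10*w² + 48*w − 54 = 9*v*(3*v + 2*w − 6) + (−5*w + 9)*(3*v + 2*w − 6); both groups contain (3*v + 2*w − 6), giving (9*v − 5*w + 9)*(3*v + 2*w − 6).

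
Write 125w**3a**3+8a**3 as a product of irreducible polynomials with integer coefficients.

Pull out the common factor a**3, leaving 125w**3+8.
Recognize a sum of cubes with the parts 2 and 5w.

a**3(5w+2)(25w**2-10w+4)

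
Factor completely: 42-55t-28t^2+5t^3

Among the possible rational roots, t = 7 is a root, so (t-7) is a factor; dividing leaves 5t^2+7t-6.
The remaining quadratic factors as (5t-3)(t+2).

(5t-3)(t+2)(t-7)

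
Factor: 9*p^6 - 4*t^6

Recognize a difference of squares with the parts 3*p^3 and 2*t^3.

(3*p^3 + 2*t^3)*(3*p^3 - 2*t^3)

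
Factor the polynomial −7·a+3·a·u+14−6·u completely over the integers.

Group as (3·a·u−7·a) + (−6·u+14) = a·(3·u−7) − 2·(3·u−7).
Both groups share the factor (3·u−7).

(3·u−7)·(a−2)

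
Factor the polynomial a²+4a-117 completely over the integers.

(a+13)(a-9)

Two integers with product -117 and sum 4 are 13 and -9.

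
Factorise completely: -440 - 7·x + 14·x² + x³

(x + 11)·(x + 8)·(x - 5)

Among the possible rational roots, x = -8 is a root, so (x + 8) divides it; the quotient is x² + 6·x - 55.
The remaining quadratic factors as (x + 11)(x - 5).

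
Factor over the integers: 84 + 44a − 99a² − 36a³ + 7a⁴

Trying the rational-root candidates, a = −6/7 is a root, giving the factor (7a + 6) and quotient a³ − 6a² − 9a + 14.
Continuing, a = 1 is a root, so (a − 1) divides it; the quotient is a² − 5a − 14.
The remaining quadratic factors as (a + 2)(a − 7).

(7a + 6)(a + 2)(a − 1)(a − 7)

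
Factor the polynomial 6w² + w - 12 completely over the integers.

Need a pair with product 6·(-12) = -72 and sum 1: that's -8 and 9.
Split the middle term: 6w² - 8w + 9w - 12 = 2w(3w - 4) + 3(3w - 4).

(2w + 3)(3w - 4)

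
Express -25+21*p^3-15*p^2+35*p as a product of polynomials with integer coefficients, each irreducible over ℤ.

Group as (21*p^3+35*p) + (-15*p^2-25) = 7*p*(3*p^2+5) - 5*(3*p^2+5).
Both groups share the factor (3*p^2+5).

(7*p-5)*(3*p^2+5)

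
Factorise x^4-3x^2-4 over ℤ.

Substitute u = x^2 to get a quadratic in u, then factor.
x^2+1 is irreducible over ℤ (sum of squares).
x^2-4 is a difference of squares.

(x+2)(x-2)(x^2+1)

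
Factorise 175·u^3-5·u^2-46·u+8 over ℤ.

(5·u-1)·(5·u-2)·(7·u+4)

Among the possible rational roots, u = 1/5 is a root, so (5·u-1) divides it; the quotient is 35·u^2+6·u-8.
The remaining quadratic factors as (5·u-2)(7·u+4).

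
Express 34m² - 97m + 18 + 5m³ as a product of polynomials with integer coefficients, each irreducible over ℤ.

(5m - 1)(m + 9)(m - 2)

Testing divisors of the constant over divisors of the leading coefficient, m = 2 is a root, so (m - 2) is a factor; dividing leaves 5m² + 44m - 9.
The remaining quadratic factors as (m + 9)(5m - 1).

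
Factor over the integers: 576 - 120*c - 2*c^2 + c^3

(c + 12)*(c - 6)*(c - 8)

By the rational root theorem, c = 6 is a root, so (c - 6) is a factor; dividing leaves c^2 + 4*c - 96.
The remaining quadratic factors as (c - 8)(c + 12).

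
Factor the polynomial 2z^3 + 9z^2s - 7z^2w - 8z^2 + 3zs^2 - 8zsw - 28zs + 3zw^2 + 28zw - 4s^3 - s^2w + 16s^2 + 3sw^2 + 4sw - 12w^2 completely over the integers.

Group: z(2z^2 + 7zs - 7zw - 4s^2 - sw + 3w^2) + (s - 4)(2z^2 + 7zs - 7zw - 4s^2 - sw + 3w^2); both groups contain (2z^2 + 7zs - 7zw - 4s^2 - sw + 3w^2), so (z + s - 4) is a factor with cofactor 2z^2 + 7zs - 7zw - 4s^2 - sw + 3w^2.
The cofactor groups again: 2z^2 + 7zs - 7zw - 4s^2 - sw + 3w^2 = 2z(z + 4s - 3w) + (-s - w)(z + 4s - 3w); both groups contain (z + 4s - 3w), giving (2z - s - w)(z + 4s - 3w).

(2z - s - w)(z + 4s - 3w)(z + s - 4)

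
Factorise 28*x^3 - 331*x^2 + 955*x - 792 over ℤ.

(4*x - 9)*(7*x - 11)*(x - 8)

Among the possible rational roots, x = 9/4 is a root, so (4*x - 9) is a factor; dividing leaves 7*x^2 - 67*x + 88.
The remaining quadratic factors as (x - 8)(7*x - 11).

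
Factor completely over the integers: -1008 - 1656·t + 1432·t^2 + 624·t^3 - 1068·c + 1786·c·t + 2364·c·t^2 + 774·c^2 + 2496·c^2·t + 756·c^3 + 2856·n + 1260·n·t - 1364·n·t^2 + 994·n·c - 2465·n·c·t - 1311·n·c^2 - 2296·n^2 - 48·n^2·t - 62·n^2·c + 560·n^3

(10·n - 7·c - 13·t - 6)·(8·n - 9·c - 4·t - 12)·(7·n + 12·c + 12·t - 14)

Group: 8·n·(70·n^2 + 71·n·c + 29·n·t - 182·n - 84·c^2 - 240·c·t + 26·c - 156·t^2 + 110·t + 84) + (-9·c - 4·t - 12)·(70·n^2 + 71·n·c + 29·n·t - 182·n - 84·c^2 - 240·c·t + 26·c - 156·t^2 + 110·t + 84); both groups contain (70·n^2 + 71·n·c + 29·n·t - 182·n - 84·c^2 - 240·c·t + 26·c - 156·t^2 + 110·t + 84), so (8·n - 9·c - 4·t - 12) is a factor with cofactor 70·n^2 + 71·n·c + 29·n·t - 182·n - 84·c^2 - 240·c·t + 26·c - 156·t^2 + 110·t + 84.
The cofactor groups again: 70·n^2 + 71·n·c + 29·n·t - 182·n - 84·c^2 - 240·c·t + 26·c - 156·t^2 + 110·t + 84 = 10·n·(7·n + 12·c + 12·t - 14) + (-7·c - 13·t - 6)·(7·n + 12·c + 12·t - 14); both groups contain (7·n + 12·c + 12·t - 14), giving (10·n - 7·c - 13·t - 6)·(7·n + 12·c + 12·t - 14).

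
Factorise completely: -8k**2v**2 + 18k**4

Pull out the common factor 2k**2; 9k**2 - 4v**2 is a difference of squares.

2k**2(3k + 2v)(3k - 2v)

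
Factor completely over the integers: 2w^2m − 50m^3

2m(w − 5m)(w + 5m)

Every term has a factor of 2m. Then w^2 − 25m^2 = (w)² − (5m)².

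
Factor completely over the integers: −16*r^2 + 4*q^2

4*(q + 2*r)*(q − 2*r)

Every term has a factor of 4. Then q^2 − 4*r^2 = (q)² − (2*r)².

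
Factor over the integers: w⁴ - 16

(w + 2)*(w - 2)*(w² + 4)

Difference of squares twice: with A = w and B = 2, A⁴ − B⁴ = (A² − B²)(A² + B²), and A² − B² factors again.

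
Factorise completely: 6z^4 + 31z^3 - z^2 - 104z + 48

(2z - 1)(3z - 4)(z + 3)(z + 4)

By the rational root theorem, z = -4 is a root, so (z + 4) is a factor; dividing leaves 6z^3 + 7z^2 - 29z + 12.
Continuing, z = -3 is a root, so (z + 3) divides it; the quotient is 6z^2 - 11z + 4.
The remaining quadratic factors as (2z - 1)(3z - 4).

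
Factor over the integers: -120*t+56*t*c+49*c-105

(7*c-15)*(8*t+7)

Group as (56*t*c-120*t) + (49*c-105) = 8*t*(7*c-15) + 7*(7*c-15).
Both groups share the factor (7*c-15).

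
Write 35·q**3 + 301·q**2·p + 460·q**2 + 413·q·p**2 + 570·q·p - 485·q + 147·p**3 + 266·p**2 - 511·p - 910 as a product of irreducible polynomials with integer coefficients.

Group: q·(35·q**2 + 56·q·p - 30·q + 21·p**2 - 4·p - 65) + (7·p + 14)·(35·q**2 + 56·q·p - 30·q + 21·p**2 - 4·p - 65); both groups contain (35·q**2 + 56·q·p - 30·q + 21·p**2 - 4·p - 65), so (q + 7·p + 14) is a factor with cofactor 35·q**2 + 56·q·p - 30·q + 21·p**2 - 4·p - 65.
The cofactor groups again: 35·q**2 + 56·q·p - 30·q + 21·p**2 - 4·p - 65 = 5·q·(7·q + 7·p - 13) + (3·p + 5)·(7·q + 7·p - 13); both groups contain (7·q + 7·p - 13), giving (5·q + 3·p + 5)·(7·q + 7·p - 13).

(5·q + 3·p + 5)·(7·q + 7·p - 13)·(q + 7·p + 14)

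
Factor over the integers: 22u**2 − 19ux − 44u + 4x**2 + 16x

(11u − 4x)(2u − x − 4)

Group: 11u(2u − x − 4) − 4x(2u − x − 4); both groups contain (2u − x − 4).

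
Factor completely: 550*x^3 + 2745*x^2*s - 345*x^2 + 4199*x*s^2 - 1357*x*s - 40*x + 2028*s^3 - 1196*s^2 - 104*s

Group: 10*x*(55*x^2 + 203*x*s - 40*x + 156*s^2 - 104*s) + (13*s + 1)*(55*x^2 + 203*x*s - 40*x + 156*s^2 - 104*s); both groups contain (55*x^2 + 203*x*s - 40*x + 156*s^2 - 104*s), so (10*x + 13*s + 1) is a factor with cofactor 55*x^2 + 203*x*s - 40*x + 156*s^2 - 104*s.
The cofactor groups again: 55*x^2 + 203*x*s - 40*x + 156*s^2 - 104*s = 5*x*(11*x + 12*s - 8) + 13*s*(11*x + 12*s - 8); both groups contain (11*x + 12*s - 8), giving (5*x + 13*s)*(11*x + 12*s - 8).

(11*x + 12*s - 8)*(10*x + 13*s + 1)*(5*x + 13*s)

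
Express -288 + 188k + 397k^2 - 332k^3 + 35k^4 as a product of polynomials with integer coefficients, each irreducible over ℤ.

Trying the rational-root candidates, k = -4/5 is a root, so (5k + 4) divides it; the quotient is 7k^3 - 72k^2 + 137k - 72.
Then k = 8 is a root, so (k - 8) is a factor; dividing leaves 7k^2 - 16k + 9.
The remaining quadratic factors as (7k - 9)(k - 1).

(5k + 4)(7k - 9)(k - 1)(k - 8)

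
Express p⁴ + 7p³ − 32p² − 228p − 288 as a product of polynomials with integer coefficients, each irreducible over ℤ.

Testing divisors of the constant over divisors of the leading coefficient, p = 6 is a root, so (p − 6) is a factor; dividing leaves p³ + 13p² + 46p + 48.
Continuing, p = −3 is a root, so (p + 3) is a factor; dividing leaves p² + 10p + 16.
The remaining quadratic factors as (p + 2)(p + 8).

(p + 2)(p + 3)(p + 8)(p − 6)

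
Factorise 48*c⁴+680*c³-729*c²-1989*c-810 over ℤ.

Among the possible rational roots, c = 9/4 is a root, so (4*c-9) divides it; the quotient is 12*c³+197*c²+261*c+90.
Then c = -2/3 is a root, so (3*c+2) is a factor; dividing leaves 4*c²+63*c+45.
The remaining quadratic factors as (4*c+3)(c+15).

(3*c+2)*(4*c+3)*(4*c-9)*(c+15)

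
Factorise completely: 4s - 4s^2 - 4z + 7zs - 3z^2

Group: -z(3z - 4s + 4) + s(3z - 4s + 4); both groups contain (3z - 4s + 4).

-(3z - 4s + 4)(z - s)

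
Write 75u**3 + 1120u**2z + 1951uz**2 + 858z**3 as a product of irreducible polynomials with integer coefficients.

Group: u(75u**2 + 145uz + 66z**2) + 13z(75u**2 + 145uz + 66z**2); both groups contain (75u**2 + 145uz + 66z**2), so (u + 13z) is a factor with cofactor 75u**2 + 145uz + 66z**2.
The cofactor groups again: 75u**2 + 145uz + 66z**2 = 15u(5u + 6z) + 11z(5u + 6z); both groups contain (5u + 6z), giving (15u + 11z)(5u + 6z).

(15u + 11z)(5u + 6z)(u + 13z)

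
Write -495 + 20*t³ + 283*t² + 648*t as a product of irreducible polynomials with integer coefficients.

(4*t + 15)*(5*t - 3)*(t + 11)

Among the possible rational roots, t = 3/5 is a root, so (5*t - 3) is a factor; dividing leaves 4*t² + 59*t + 165.
The remaining quadratic factors as (4*t + 15)(t + 11).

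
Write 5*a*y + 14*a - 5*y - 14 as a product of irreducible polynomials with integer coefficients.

(5*y + 14)*(a - 1)

Group as (5*a*y + 14*a) + (-5*y - 14) = a*(5*y + 14) - (5*y + 14).
Both groups share the factor (5*y + 14).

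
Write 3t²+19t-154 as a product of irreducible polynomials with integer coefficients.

(3t-14)(t+11)

Need a pair with product 3·(-154) = -462 and sum 19: that's 33 and -14.
Split the middle term: 3t²+33t - 14t-154 = 3t(t+11) - 14(t+11).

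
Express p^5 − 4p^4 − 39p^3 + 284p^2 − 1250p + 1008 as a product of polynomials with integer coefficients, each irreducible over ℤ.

Among the possible rational roots, p = −8 is a root, giving the factor (p + 8) and quotient p^4 − 12p^3 + 57p^2 − 172p + 126.
Then p = 1 is a root, giving the factor (p − 1) and quotient p^3 − 11p^2 + 46p − 126.
Next, p = 7 is a root, so (p − 7) divides it; the quotient is p^2 − 4p + 18.
The quadratic p^2 − 4p + 18 has discriminant −56 < 0 and is irreducible over ℤ.

(p + 8)(p − 1)(p − 7)(p^2 − 4p + 18)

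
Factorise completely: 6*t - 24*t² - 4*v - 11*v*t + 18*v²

Group: 9*v*(2*v - 3*t) + (8*t - 2)*(2*v - 3*t); both groups contain (2*v - 3*t).

(2*v - 3*t)*(9*v + 8*t - 2)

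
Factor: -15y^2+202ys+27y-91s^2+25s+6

-(y-13s-2)(15y-7s+3)

Group: -15y(y-13s-2) + (7s-3)(y-13s-2); both groups contain (y-13s-2).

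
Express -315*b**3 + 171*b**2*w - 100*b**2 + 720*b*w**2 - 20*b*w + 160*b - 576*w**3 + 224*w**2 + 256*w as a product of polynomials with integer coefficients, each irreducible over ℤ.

-(5*b + 8*w)*(7*b - 8*w - 4)*(9*b - 9*w + 8)

Group: 9*b*(-35*b**2 - 16*b*w + 20*b + 64*w**2 + 32*w) + (-9*w + 8)*(-35*b**2 - 16*b*w + 20*b + 64*w**2 + 32*w); both groups contain (-35*b**2 - 16*b*w + 20*b + 64*w**2 + 32*w), so (9*b - 9*w + 8) is a factor with cofactor -35*b**2 - 16*b*w + 20*b + 64*w**2 + 32*w.
The cofactor groups again: -35*b**2 - 16*b*w + 20*b + 64*w**2 + 32*w = -5*b*(7*b - 8*w - 4) - 8*w*(7*b - 8*w - 4); both groups contain (7*b - 8*w - 4), giving -(5*b + 8*w)*(7*b - 8*w - 4).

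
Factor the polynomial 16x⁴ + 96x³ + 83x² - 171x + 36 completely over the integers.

By the rational root theorem, x = 1/4 is a root, giving the factor (4x - 1) and quotient 4x³ + 25x² + 27x - 36.
Then x = -4 is a root, so (x + 4) is a factor; dividing leaves 4x² + 9x - 9.
The remaining quadratic factors as (4x - 3)(x + 3).

(4x - 1)(4x - 3)(x + 3)(x + 4)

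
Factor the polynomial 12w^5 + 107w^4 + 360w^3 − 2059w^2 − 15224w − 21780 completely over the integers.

Trying the rational-root candidates, w = −11/3 is a root, giving the factor (3w + 11) and quotient 4w^4 + 21w^3 + 43w^2 − 844w − 1980.
Continuing, w = −9/4 is a root, so (4w + 9) is a factor; dividing leaves w^3 + 3w^2 + 4w − 220.
Then w = 5 is a root, so (w − 5) divides it; the quotient is w^2 + 8w + 44.
The quadratic w^2 + 8w + 44 has discriminant −112 < 0 and is irreducible over ℤ.

(3w + 11)(4w + 9)(w − 5)(w^2 + 8w + 44)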